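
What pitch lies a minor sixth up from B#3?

Six letter names up from B: G.
A minor sixth is 8 semitones; 8 semitones up from B#3 gives G#4.

G#4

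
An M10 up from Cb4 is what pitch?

Eb5

Three letters up from C (plus an octave) reaches E.
A major tenth is 16 semitones; 16 semitones up from Cb4 gives Eb5.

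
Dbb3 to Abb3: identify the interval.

D to A spans five letter names (D-E-F-G-A), so the interval is some kind of fifth.
Dbb3 to Abb3 is 7 semitones, matching the perfect fifth exactly, so the quality is perfect.

perfect fifth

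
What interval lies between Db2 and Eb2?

M2

D to E spans two letter names (D-E): a second.
Db2 to Eb2 is 2 semitones, matching the major second exactly, so the quality is major.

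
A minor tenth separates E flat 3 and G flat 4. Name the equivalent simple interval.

minor third

Subtracting seven from the interval number removes an octave: 10 − 7 = 3.
Quality carries through unchanged, so the simple form is a minor third.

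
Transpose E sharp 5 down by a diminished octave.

An octave keeps the letter name E, an octave down from E.
A diminished octave spans 11 semitones, so from E#5 the target pitch is E##4.

E double-sharp 4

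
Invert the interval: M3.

The rule of nine gives the new number: 9 − 3 = 6, so a third becomes a sixth.
The quality also flips — major becomes minor — giving a minor sixth.

m6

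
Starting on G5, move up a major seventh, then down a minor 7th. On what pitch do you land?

G5 up a major seventh → F#6 (11 semitones).
A minor seventh down from F#6 is G#5.

G#5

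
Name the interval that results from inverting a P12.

P4

First reduce the compound perfect twelfth to its simple form, a perfect fifth.
Interval numbers invert to sum to nine: 5 + 4 = 9, so a fifth inverts to a fourth.
And perfect stays perfect under inversion, so we get a perfect fourth.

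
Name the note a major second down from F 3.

E-flat 3

The second takes the letter from F down to E.
A major second spans 2 semitones, so from F3 the target pitch is Eb3.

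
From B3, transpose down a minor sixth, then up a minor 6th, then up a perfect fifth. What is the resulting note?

F#4

B3 down a minor sixth → D#3 (8 semitones).
D#3 up a minor sixth → B3 (8 semitones).
A perfect fifth up from B3 is F#4.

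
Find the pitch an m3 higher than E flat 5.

G flat 5

The third takes the letter from E up to G.
Moving 3 semitones up from Eb5 (the size of a minor third) reaches Gb5.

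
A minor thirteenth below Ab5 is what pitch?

Six letters down from A (plus an octave) reaches C.
A minor thirteenth spans 20 semitones, so from Ab5 the target pitch is C4.

C4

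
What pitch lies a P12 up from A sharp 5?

Counting five letter names plus an octave up from A lands on E.
A perfect twelfth is 19 semitones; 19 semitones up from A#5 gives E#7.

E sharp 7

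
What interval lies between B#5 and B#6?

B to B is the same letter name, plus an octave — that makes it an octave of some quality.
B#5 to B#6 is 12 semitones, matching the perfect octave exactly, so the quality is perfect.

perfect 8th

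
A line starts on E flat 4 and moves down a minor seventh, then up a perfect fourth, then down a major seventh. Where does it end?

A minor seventh down from Eb4 is F3.
Up a perfect fourth from F3: Bb3 (5 semitones up).
Bb3 down a major seventh → Cb3 (11 semitones).

C flat 3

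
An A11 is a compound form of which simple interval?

Subtracting seven from the interval number removes an octave: 11 − 7 = 4.
That makes an augmented eleventh a compound augmented fourth — an octave plus an augmented fourth.

A4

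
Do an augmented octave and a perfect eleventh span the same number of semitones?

No

13 semitones (augmented octave) vs 17 semitones (perfect eleventh): not equal.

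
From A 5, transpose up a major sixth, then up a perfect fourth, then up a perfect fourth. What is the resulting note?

E 7

A major sixth up from A5 is F#6.
Up a perfect fourth from F#6: B6 (5 semitones up).
B6 up a perfect fourth → E7 (5 semitones).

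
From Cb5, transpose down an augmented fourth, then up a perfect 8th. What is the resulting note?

Gbb5

An augmented fourth down from Cb5 is Gbb4.
A perfect octave up from Gbb4 is Gbb5.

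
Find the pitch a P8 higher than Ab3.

Ab4

An octave keeps the letter name A, an octave up from A.
A perfect octave spans 12 semitones, so from Ab3 the target pitch is Ab4.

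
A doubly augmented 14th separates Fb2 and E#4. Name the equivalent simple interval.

doubly augmented 7th

Subtracting seven from the interval number removes an octave: 14 − 7 = 7.
Quality carries through unchanged, so the simple form is a doubly augmented seventh.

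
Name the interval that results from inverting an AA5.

The rule of nine gives the new number: 9 − 5 = 4, so a fifth becomes a fourth.
And doubly augmented becomes doubly diminished under inversion, so we get a doubly diminished fourth.

doubly diminished fourth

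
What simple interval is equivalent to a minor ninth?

Each octave removed subtracts seven from the number: 9 − 7 = 2.
Quality carries through unchanged, so the simple form is a minor second.

minor second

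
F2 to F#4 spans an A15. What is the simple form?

Each octave removed subtracts seven from the number: 15 − 7 = 8.
So an augmented fifteenth is an octave plus an augmented octave. The quality is unchanged.

augmented 8th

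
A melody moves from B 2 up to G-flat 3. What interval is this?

B to G spans six letter names (B-C-D-E-F-G): a sixth.
The major sixth is 9 semitones; here we have 7, two semitones narrower: diminished.

diminished sixth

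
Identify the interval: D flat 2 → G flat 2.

D to G spans four letter names (D-E-F-G) — that makes it a fourth of some quality.
The perfect fourth spans 5 semitones, and Db2 to Gb2 is exactly 5 semitones — so this is a perfect fourth.

perfect fourth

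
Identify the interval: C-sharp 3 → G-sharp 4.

perfect twelfth

C to G spans five letter names (C-D-E-F-G), plus an octave, so the interval is some kind of twelfth.
Counting semitones, C#3→G#4 is 19, which is the perfect twelfth.
(Equivalently, a compound perfect fifth: a perfect fifth plus an octave.)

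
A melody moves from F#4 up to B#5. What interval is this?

A11

F to B spans four letter names (F-G-A-B), plus an octave, so the interval is some kind of eleventh.
A perfect eleventh would be 17 semitones; F#4 to B#5 is 18, one semitone wider, so the interval is augmented.
(Equivalently, a compound augmented fourth: an augmented fourth plus an octave.)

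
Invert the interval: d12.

A4

First reduce the compound diminished twelfth to its simple form, a diminished fifth.
Inverted interval numbers add to nine, so a fifth pairs with a fourth (5 + 4 = 9).
Quality inverts too: diminished becomes augmented. That makes the inversion an augmented fourth.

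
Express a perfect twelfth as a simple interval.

P5

Each octave removed subtracts seven from the number: 12 − 7 = 5.
So a perfect twelfth is an octave plus a perfect fifth. The quality is unchanged.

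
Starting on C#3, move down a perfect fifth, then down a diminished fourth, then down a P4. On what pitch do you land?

Down a perfect fifth from C#3: F#2 (7 semitones down).
A diminished fourth down from F#2 is C##2.
Down a perfect fourth from C##2: G##1 (5 semitones down).

G##1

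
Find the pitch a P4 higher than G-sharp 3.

C-sharp 4

Four letter names up from G: C.
A perfect fourth is 5 semitones; 5 semitones up from G#3 gives C#4.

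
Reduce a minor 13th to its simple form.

Each octave removed subtracts seven from the number: 13 − 7 = 6.
That makes a minor thirteenth a compound minor sixth — an octave plus a minor sixth.

m6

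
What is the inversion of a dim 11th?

First reduce the compound diminished eleventh to its simple form, a diminished fourth.
Interval numbers invert to sum to nine: 4 + 5 = 9, so a fourth inverts to a fifth.
And diminished becomes augmented under inversion, so we get an augmented fifth.

augmented 5th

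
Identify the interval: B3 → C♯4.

major second

B to C spans two letter names (B-C): a second.
Counting semitones, B3→C#4 is 2, which is the major second.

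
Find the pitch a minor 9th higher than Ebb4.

Fbb5

Two letters up from E (plus an octave) reaches F.
A minor ninth spans 13 semitones, so from Ebb4 the target pitch is Fbb5.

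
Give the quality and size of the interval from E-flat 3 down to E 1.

Descending from Eb3 to E1 is the same interval as ascending E1 to Eb3.
E to E is the same letter name, plus 2 octaves — that makes it a fifteenth of some quality.
A perfect fifteenth would be 24 semitones; E1 to Eb3 is 23, one semitone narrower, so the interval is diminished.
(Equivalently, a compound diminished octave: a diminished octave plus an octave.)

diminished 15th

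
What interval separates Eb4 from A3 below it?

Descending from Eb4 to A3 is the same interval as ascending A3 to Eb4.
A to E spans five letter names (A-B-C-D-E) — that makes it a fifth of some quality.
A perfect fifth would be 7 semitones; A3 to Eb4 is 6, one semitone narrower, so the interval is diminished.

diminished fifth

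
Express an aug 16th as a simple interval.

augmented second

Subtracting seven from the interval number removes an octave: 16 − 14 = 2.
Quality carries through unchanged, so the simple form is an augmented second.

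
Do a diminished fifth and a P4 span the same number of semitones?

A diminished fifth spans 6 semitones; a perfect fourth spans 5 semitones. They differ by 1.

No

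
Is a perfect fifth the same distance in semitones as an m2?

No

A perfect fifth spans 7 semitones; a minor second spans 1 semitone. They differ by 6.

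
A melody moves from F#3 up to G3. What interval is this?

m2

F to G spans two letter names (F-G): a second.
F#3 to G3 is 1 semitone, a half step short of the major second (2), so this is minor.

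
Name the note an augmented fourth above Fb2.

Counting four letter names up from F lands on B.
An augmented fourth spans 6 semitones, so from Fb2 the target pitch is Bb2.

Bb2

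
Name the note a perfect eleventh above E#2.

Four letters up from E (plus an octave) reaches A.
A perfect eleventh is 17 semitones; 17 semitones up from E#2 gives A#3.

A#3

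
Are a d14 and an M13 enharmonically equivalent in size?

Yes

A diminished fourteenth spans 21 semitones, and a major thirteenth also spans 21 semitones — they're enharmonic.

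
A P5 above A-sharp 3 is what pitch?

Counting five letter names up from A lands on E.
A perfect fifth is 7 semitones; 7 semitones up from A#3 gives E#4.

E-sharp 4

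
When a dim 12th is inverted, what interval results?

First reduce the compound diminished twelfth to its simple form, a diminished fifth.
Inverted interval numbers add to nine, so a fifth pairs with a fourth (5 + 4 = 9).
The quality also flips — diminished becomes augmented — giving an augmented fourth.

augmented fourth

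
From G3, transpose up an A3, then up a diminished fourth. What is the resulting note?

E4

Up an augmented third from G3: B#3 (5 semitones up).
Up a diminished fourth from B#3: E4 (4 semitones up).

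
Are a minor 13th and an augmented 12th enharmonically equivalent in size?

A minor thirteenth = 20 semitones = an augmented twelfth; enharmonically equal.

Yes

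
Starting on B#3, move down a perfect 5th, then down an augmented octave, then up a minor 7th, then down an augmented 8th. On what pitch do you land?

Db2

B#3 down a perfect fifth → E#3 (7 semitones).
An augmented octave down from E#3 is E2.
A minor seventh up from E2 is D3.
An augmented octave down from D3 is Db2.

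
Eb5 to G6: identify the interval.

major tenth

E to G spans three letter names (E-F-G), plus an octave — that makes it a tenth of some quality.
Counting semitones, Eb5→G6 is 16, which is the major tenth.
(Equivalently, a compound major third: a major third plus an octave.)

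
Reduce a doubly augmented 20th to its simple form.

doubly augmented 6th

Each octave removed subtracts seven from the number: 20 − 14 = 6.
That makes a doubly augmented twentieth a compound doubly augmented sixth — 2 octaves plus a doubly augmented sixth.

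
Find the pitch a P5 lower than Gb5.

Counting five letter names down from G lands on C.
Moving 7 semitones down from Gb5 (the size of a perfect fifth) reaches Cb5.

Cb5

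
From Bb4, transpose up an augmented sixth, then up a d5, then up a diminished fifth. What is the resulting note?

Ab6

Up an augmented sixth from Bb4: G#5 (10 semitones up).
G#5 up a diminished fifth → D6 (6 semitones).
A diminished fifth up from D6 is Ab6.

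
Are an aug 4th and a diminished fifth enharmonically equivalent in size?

Yes

An augmented fourth = 6 semitones = a diminished fifth; enharmonically equal.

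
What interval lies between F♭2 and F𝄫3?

d8

F to F is the same letter name, plus an octave: an octave.
Fb2 to Fbb3 spans 11 semitones — one semitone narrower than the perfect octave (12) — giving a diminished octave.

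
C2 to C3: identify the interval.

C to C is the same letter name, plus an octave: an octave.
The perfect octave spans 12 semitones, and C2 to C3 is exactly 12 semitones — so this is a perfect octave.

perfect octave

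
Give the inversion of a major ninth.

First reduce the compound major ninth to its simple form, a major second.
Interval numbers invert to sum to nine: 2 + 7 = 9, so a second inverts to a seventh.
Quality inverts too: major becomes minor. That makes the inversion a minor seventh.

minor seventh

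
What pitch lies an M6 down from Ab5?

Six letter names down from A: C.
A major sixth is 9 semitones; 9 semitones down from Ab5 gives Cb5.

Cb5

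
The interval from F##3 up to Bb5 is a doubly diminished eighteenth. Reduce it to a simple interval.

Take out 2 octaves (14 from the number): 18 − 14 = 4.
That makes a doubly diminished eighteenth a compound doubly diminished fourth — 2 octaves plus a doubly diminished fourth.

doubly diminished 4th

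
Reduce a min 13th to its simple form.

Each octave removed subtracts seven from the number: 13 − 7 = 6.
That makes a minor thirteenth a compound minor sixth — an octave plus a minor sixth.

minor 6th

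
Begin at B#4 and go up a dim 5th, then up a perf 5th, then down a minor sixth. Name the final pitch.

A diminished fifth up from B#4 is F#5.
F#5 up a perfect fifth → C#6 (7 semitones).
A minor sixth down from C#6 is E#5.

E#5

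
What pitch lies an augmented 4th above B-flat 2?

Four letter names up from B: E.
Moving 6 semitones up from Bb2 (the size of an augmented fourth) reaches E3.

E 3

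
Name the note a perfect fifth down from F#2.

The fifth takes the letter from F down to B.
A perfect fifth is 7 semitones; 7 semitones down from F#2 gives B1.

B1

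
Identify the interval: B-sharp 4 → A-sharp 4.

Descending from B#4 to A#4 is the same interval as ascending A#4 to B#4.
A to B spans two letter names (A-B): a second.
The major second spans 2 semitones, and A#4 to B#4 is exactly 2 semitones — so this is a major second.

major second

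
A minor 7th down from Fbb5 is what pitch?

Gbb4

The seventh takes the letter from F down to G.
A minor seventh spans 10 semitones, so from Fbb5 the target pitch is Gbb4.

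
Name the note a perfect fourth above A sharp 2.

D sharp 3

Counting four letter names up from A lands on D.
Moving 5 semitones up from A#2 (the size of a perfect fourth) reaches D#3.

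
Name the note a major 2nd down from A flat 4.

G flat 4

The second takes the letter from A down to G.
Moving 2 semitones down from Ab4 (the size of a major second) reaches Gb4.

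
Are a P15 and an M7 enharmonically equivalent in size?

A perfect fifteenth is 24 semitones but a major seventh is 11 semitones — different sizes.

No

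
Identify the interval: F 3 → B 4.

F to B spans four letter names (F-G-A-B), plus an octave — that makes it an eleventh of some quality.
A perfect eleventh would be 17 semitones; F3 to B4 is 18, one semitone wider, so the interval is augmented.
(Equivalently, a compound augmented fourth: an augmented fourth plus an octave.)

A11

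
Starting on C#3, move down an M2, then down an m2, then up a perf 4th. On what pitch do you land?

A major second down from C#3 is B2.
Down a minor second from B2: A#2 (1 semitone down).
A perfect fourth up from A#2 is D#3.

D#3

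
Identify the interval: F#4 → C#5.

F to C spans five letter names (F-G-A-B-C): a fifth.
Counting semitones, F#4→C#5 is 7, which is the perfect fifth.

perfect 5th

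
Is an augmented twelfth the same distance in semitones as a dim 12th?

An augmented twelfth spans 20 semitones; a diminished twelfth spans 18 semitones. They differ by 2.

No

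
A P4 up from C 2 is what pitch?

Four letter names up from C: F.
A perfect fourth spans 5 semitones, so from C2 the target pitch is F2.

F 2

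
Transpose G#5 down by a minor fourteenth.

The fourteenth's letter: G down seven letter names plus an octave → A.
Moving 22 semitones down from G#5 (the size of a minor fourteenth) reaches A#3.

A#3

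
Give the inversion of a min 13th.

major 3rd

First reduce the compound minor thirteenth to its simple form, a minor sixth.
The rule of nine gives the new number: 9 − 6 = 3, so a sixth becomes a third.
Quality inverts too: minor becomes major. That makes the inversion a major third.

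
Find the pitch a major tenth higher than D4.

Counting three letter names plus an octave up from D lands on F.
A major tenth spans 16 semitones, so from D4 the target pitch is F#5.

F#5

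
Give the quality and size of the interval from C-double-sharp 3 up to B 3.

diminished seventh

C to B spans seven letter names (C-D-E-F-G-A-B), so the interval is some kind of seventh.
C##3 to B3 spans 9 semitones — two semitones narrower than the major seventh (11) — giving a diminished seventh.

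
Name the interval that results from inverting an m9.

major seventh

First reduce the compound minor ninth to its simple form, a minor second.
Inverted interval numbers add to nine, so a second pairs with a seventh (2 + 7 = 9).
Quality inverts too: minor becomes major. That makes the inversion a major seventh.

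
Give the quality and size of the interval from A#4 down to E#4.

Descending from A#4 to E#4 is the same interval as ascending E#4 to A#4.
E to A spans four letter names (E-F-G-A) — that makes it a fourth of some quality.
Counting semitones, E#4→A#4 is 5, which is the perfect fourth.

perfect fourth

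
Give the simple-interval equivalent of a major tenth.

major third

Each octave removed subtracts seven from the number: 10 − 7 = 3.
So a major tenth is an octave plus a major third. The quality is unchanged.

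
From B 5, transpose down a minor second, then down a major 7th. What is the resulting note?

B 4

Down a minor second from B5: A#5 (1 semitone down).
A#5 down a major seventh → B4 (11 semitones).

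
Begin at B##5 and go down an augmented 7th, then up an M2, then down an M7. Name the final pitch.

E4

Down an augmented seventh from B##5: C#5 (12 semitones down).
A major second up from C#5 is D#5.
Down a major seventh from D#5: E4 (11 semitones down).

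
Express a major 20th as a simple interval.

Subtracting seven from the interval number removes an octave: 20 − 14 = 6.
Quality carries through unchanged, so the simple form is a major sixth.

M6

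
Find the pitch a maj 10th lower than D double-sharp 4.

The tenth's letter: D down three letter names plus an octave → B.
A major tenth is 16 semitones; 16 semitones down from D##4 gives B#2.

B sharp 2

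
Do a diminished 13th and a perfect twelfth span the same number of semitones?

A diminished thirteenth = 19 semitones = a perfect twelfth; enharmonically equal.

Yes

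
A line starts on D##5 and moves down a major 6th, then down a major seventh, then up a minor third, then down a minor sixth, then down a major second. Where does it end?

C#3

Down a major sixth from D##5: F##4 (9 semitones down).
A major seventh down from F##4 is G#3.
G#3 up a minor third → B3 (3 semitones).
B3 down a minor sixth → D#3 (8 semitones).
D#3 down a major second → C#3 (2 semitones).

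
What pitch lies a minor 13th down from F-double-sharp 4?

A-double-sharp 2

Six letters down from F (plus an octave) reaches A.
A minor thirteenth is 20 semitones; 20 semitones down from F##4 gives A##2.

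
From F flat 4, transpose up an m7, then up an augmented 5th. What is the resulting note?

Up a minor seventh from Fb4: Ebb5 (10 semitones up).
Up an augmented fifth from Ebb5: Bb5 (8 semitones up).

B flat 5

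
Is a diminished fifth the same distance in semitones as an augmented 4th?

Both span 6 semitones: a diminished fifth and an augmented fourth are the same chromatic distance.

Yes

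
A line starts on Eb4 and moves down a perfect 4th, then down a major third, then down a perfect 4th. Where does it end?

Eb4 down a perfect fourth → Bb3 (5 semitones).
A major third down from Bb3 is Gb3.
Gb3 down a perfect fourth → Db3 (5 semitones).

Db3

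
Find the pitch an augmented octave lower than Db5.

Dbb4

The letter stays D (same as the start), shifted an octave down.
An augmented octave is 13 semitones; 13 semitones down from Db5 gives Dbb4.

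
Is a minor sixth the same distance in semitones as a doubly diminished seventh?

Yes

A minor sixth spans 8 semitones, and a doubly diminished seventh also spans 8 semitones — they're enharmonic.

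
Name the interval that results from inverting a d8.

augmented 1st

Interval numbers invert to sum to nine: 8 + 1 = 9, so an octave inverts to a unison.
And diminished becomes augmented under inversion, so we get an augmented unison.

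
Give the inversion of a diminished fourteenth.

First reduce the compound diminished fourteenth to its simple form, a diminished seventh.
Interval numbers invert to sum to nine: 7 + 2 = 9, so a seventh inverts to a second.
The quality also flips — diminished becomes augmented — giving an augmented second.

A2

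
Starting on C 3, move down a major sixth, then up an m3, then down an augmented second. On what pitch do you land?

C3 down a major sixth → Eb2 (9 semitones).
Eb2 up a minor third → Gb2 (3 semitones).
Gb2 down an augmented second → Fbb2 (3 semitones).

F double-flat 2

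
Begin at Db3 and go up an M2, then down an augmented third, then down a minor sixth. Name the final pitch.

Up a major second from Db3: Eb3 (2 semitones up).
Down an augmented third from Eb3: Cbb3 (5 semitones down).
Cbb3 down a minor sixth → Ebb2 (8 semitones).

Ebb2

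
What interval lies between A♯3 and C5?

diminished tenth

A to C spans three letter names (A-B-C), plus an octave — that makes it a tenth of some quality.
A major tenth would be 16 semitones; A#3 to C5 is 14, two semitones narrower, so the interval is diminished.
(Equivalently, a compound diminished third: a diminished third plus an octave.)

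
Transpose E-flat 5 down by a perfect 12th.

The twelfth's letter: E down five letter names plus an octave → A.
A perfect twelfth spans 19 semitones, so from Eb5 the target pitch is Ab3.

A-flat 3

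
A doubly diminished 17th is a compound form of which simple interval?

doubly diminished 3rd

Subtracting seven from the interval number removes an octave: 17 − 14 = 3.
So a doubly diminished seventeenth is 2 octaves plus a doubly diminished third. The quality is unchanged.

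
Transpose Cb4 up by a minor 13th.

Abb5

Six letters up from C (plus an octave) reaches A.
Moving 20 semitones up from Cb4 (the size of a minor thirteenth) reaches Abb5.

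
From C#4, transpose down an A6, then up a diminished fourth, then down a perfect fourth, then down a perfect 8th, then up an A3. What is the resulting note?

G2

Down an augmented sixth from C#4: Eb3 (10 semitones down).
Eb3 up a diminished fourth → Abb3 (4 semitones).
Abb3 down a perfect fourth → Ebb3 (5 semitones).
Down a perfect octave from Ebb3: Ebb2 (12 semitones down).
Up an augmented third from Ebb2: G2 (5 semitones up).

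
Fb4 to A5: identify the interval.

F to A spans three letter names (F-G-A), plus an octave — that makes it a tenth of some quality.
Fb4 to A5 spans 17 semitones — one semitone wider than the major tenth (16) — giving an augmented tenth.
(Equivalently, a compound augmented third: an augmented third plus an octave.)

A10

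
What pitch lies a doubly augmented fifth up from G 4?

D double-sharp 5

Counting five letter names up from G lands on D.
Moving 9 semitones up from G4 (the size of a doubly augmented fifth) reaches D##5.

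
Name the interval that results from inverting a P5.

perfect fourth

Interval numbers invert to sum to nine: 5 + 4 = 9, so a fifth inverts to a fourth.
And perfect stays perfect under inversion, so we get a perfect fourth.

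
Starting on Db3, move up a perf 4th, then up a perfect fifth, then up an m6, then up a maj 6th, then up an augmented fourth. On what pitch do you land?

C6

A perfect fourth up from Db3 is Gb3.
Up a perfect fifth from Gb3: Db4 (7 semitones up).
A minor sixth up from Db4 is Bbb4.
A major sixth up from Bbb4 is Gb5.
An augmented fourth up from Gb5 is C6.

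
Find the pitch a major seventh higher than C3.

Counting seven letter names up from C lands on B.
A major seventh is 11 semitones; 11 semitones up from C3 gives B3.

B3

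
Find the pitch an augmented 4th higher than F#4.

Four letter names up from F: B.
An augmented fourth is 6 semitones; 6 semitones up from F#4 gives B#4.

B#4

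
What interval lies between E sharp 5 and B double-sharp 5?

E to B spans five letter names (E-F-G-A-B) — that makes it a fifth of some quality.
E#5 to B##5 spans 8 semitones — one semitone wider than the perfect fifth (7) — giving an augmented fifth.

A5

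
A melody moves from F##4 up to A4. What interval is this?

d3

F to A spans three letter names (F-G-A): a third.
F##4 to A4 spans 2 semitones — two semitones narrower than the major third (4) — giving a diminished third.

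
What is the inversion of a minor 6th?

major third

The rule of nine gives the new number: 9 − 6 = 3, so a sixth becomes a third.
Quality inverts too: minor becomes major. That makes the inversion a major third.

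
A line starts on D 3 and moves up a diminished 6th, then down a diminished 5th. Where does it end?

D3 up a diminished sixth → Bbb3 (7 semitones).
Bbb3 down a diminished fifth → Eb3 (6 semitones).

E flat 3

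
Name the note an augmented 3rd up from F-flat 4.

The third takes the letter from F up to A.
An augmented third spans 5 semitones, so from Fb4 the target pitch is A4.

A 4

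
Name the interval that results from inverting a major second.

The rule of nine gives the new number: 9 − 2 = 7, so a second becomes a seventh.
And major becomes minor under inversion, so we get a minor seventh.

m7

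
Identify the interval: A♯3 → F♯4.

A to F spans six letter names (A-B-C-D-E-F), so the interval is some kind of sixth.
A#3 to F#4 is 8 semitones, a half step short of the major sixth (9), so this is minor.

m6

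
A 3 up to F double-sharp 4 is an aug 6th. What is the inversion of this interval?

Interval numbers invert to sum to nine: 6 + 3 = 9, so a sixth inverts to a third.
Quality inverts too: augmented becomes diminished. That makes the inversion a diminished third.

diminished third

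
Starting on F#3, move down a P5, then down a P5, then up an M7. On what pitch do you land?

D#3

A perfect fifth down from F#3 is B2.
Down a perfect fifth from B2: E2 (7 semitones down).
A major seventh up from E2 is D#3.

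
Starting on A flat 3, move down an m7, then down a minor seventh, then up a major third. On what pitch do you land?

Down a minor seventh from Ab3: Bb2 (10 semitones down).
A minor seventh down from Bb2 is C2.
Up a major third from C2: E2 (4 semitones up).

E 2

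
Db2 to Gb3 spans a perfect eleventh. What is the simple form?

Subtracting seven from the interval number removes an octave: 11 − 7 = 4.
So a perfect eleventh is an octave plus a perfect fourth. The quality is unchanged.

perfect 4th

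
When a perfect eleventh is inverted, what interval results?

P5

First reduce the compound perfect eleventh to its simple form, a perfect fourth.
Inverted interval numbers add to nine, so a fourth pairs with a fifth (4 + 5 = 9).
And perfect stays perfect under inversion, so we get a perfect fifth.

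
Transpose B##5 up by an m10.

The tenth's letter: B up three letter names plus an octave → D.
Moving 15 semitones up from B##5 (the size of a minor tenth) reaches D##7.

D##7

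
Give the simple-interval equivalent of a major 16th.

Each octave removed subtracts seven from the number: 16 − 14 = 2.
That makes a major sixteenth a compound major second — 2 octaves plus a major second.

major 2nd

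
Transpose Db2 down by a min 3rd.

Three letter names down from D: B.
Moving 3 semitones down from Db2 (the size of a minor third) reaches Bb1.

Bb1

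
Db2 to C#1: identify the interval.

Descending from Db2 to C#1 is the same interval as ascending C#1 to Db2.
C to D spans two letter names (C-D), plus an octave, so the interval is some kind of ninth.
C#1 to Db2 spans 12 semitones — two semitones narrower than the major ninth (14) — giving a diminished ninth.

diminished ninth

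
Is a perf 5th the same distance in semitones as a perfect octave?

No

A perfect fifth spans 7 semitones; a perfect octave spans 12 semitones. They differ by 5.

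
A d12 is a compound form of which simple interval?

Take out an octave (7 from the number): 12 − 7 = 5.
That makes a diminished twelfth a compound diminished fifth — an octave plus a diminished fifth.

diminished 5th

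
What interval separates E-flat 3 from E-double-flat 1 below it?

Descending from Eb3 to Ebb1 is the same interval as ascending Ebb1 to Eb3.
E to E is the same letter name, plus 2 octaves — that makes it a fifteenth of some quality.
Ebb1 to Eb3 spans 25 semitones — one semitone wider than the perfect fifteenth (24) — giving an augmented fifteenth.
(Equivalently, a compound augmented octave: an augmented octave plus an octave.)

augmented fifteenth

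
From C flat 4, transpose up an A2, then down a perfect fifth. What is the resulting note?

Up an augmented second from Cb4: D4 (3 semitones up).
A perfect fifth down from D4 is G3.

G 3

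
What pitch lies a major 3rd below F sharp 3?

Counting three letter names down from F lands on D.
A major third spans 4 semitones, so from F#3 the target pitch is D3.

D 3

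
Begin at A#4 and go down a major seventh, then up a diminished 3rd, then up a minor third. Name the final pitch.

A#4 down a major seventh → B3 (11 semitones).
B3 up a diminished third → Db4 (2 semitones).
A minor third up from Db4 is Fb4.

Fb4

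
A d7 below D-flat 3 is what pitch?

Counting seven letter names down from D lands on E.
A diminished seventh spans 9 semitones, so from Db3 the target pitch is E2.

E 2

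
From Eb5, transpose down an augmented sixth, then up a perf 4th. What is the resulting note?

Cbb5

An augmented sixth down from Eb5 is Gbb4.
Up a perfect fourth from Gbb4: Cbb5 (5 semitones up).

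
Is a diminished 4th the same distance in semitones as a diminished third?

4 semitones (diminished fourth) vs 2 semitones (diminished third): not equal.

No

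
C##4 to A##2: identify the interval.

Descending from C##4 to A##2 is the same interval as ascending A##2 to C##4.
A to C spans three letter names (A-B-C), plus an octave: a tenth.
A##2 to C##4 is 15 semitones, a half step short of the major tenth (16), so this is minor.
(Equivalently, a compound minor third: a minor third plus an octave.)

minor 10th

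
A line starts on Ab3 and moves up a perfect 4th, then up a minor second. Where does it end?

Ebb4

Ab3 up a perfect fourth → Db4 (5 semitones).
Db4 up a minor second → Ebb4 (1 semitone).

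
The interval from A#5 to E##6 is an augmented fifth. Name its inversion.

The rule of nine gives the new number: 9 − 5 = 4, so a fifth becomes a fourth.
Quality inverts too: augmented becomes diminished. That makes the inversion a diminished fourth.

diminished fourth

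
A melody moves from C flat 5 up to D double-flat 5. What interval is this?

m2

C to D spans two letter names (C-D): a second.
At 1 semitone, Cb5→Dbb5 falls one short of a major second: minor.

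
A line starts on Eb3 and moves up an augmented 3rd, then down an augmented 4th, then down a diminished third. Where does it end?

B#2

Up an augmented third from Eb3: G#3 (5 semitones up).
Down an augmented fourth from G#3: D3 (6 semitones down).
Down a diminished third from D3: B#2 (2 semitones down).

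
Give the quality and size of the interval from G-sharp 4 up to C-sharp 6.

G to C spans four letter names (G-A-B-C), plus an octave, so the interval is some kind of eleventh.
Counting semitones, G#4→C#6 is 17, which is the perfect eleventh.
(Equivalently, a compound perfect fourth: a perfect fourth plus an octave.)

P11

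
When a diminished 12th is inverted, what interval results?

First reduce the compound diminished twelfth to its simple form, a diminished fifth.
The rule of nine gives the new number: 9 − 5 = 4, so a fifth becomes a fourth.
The quality also flips — diminished becomes augmented — giving an augmented fourth.

augmented 4th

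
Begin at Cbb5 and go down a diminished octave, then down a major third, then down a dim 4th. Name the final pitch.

Eb3

Down a diminished octave from Cbb5: Cb4 (11 semitones down).
A major third down from Cb4 is Abb3.
A diminished fourth down from Abb3 is Eb3.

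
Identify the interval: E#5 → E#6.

perfect octave

E to E is the same letter name, plus an octave: an octave.
The perfect octave spans 12 semitones, and E#5 to E#6 is exactly 12 semitones — so this is a perfect octave.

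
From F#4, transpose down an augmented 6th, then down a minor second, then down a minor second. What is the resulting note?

F#3

Down an augmented sixth from F#4: Ab3 (10 semitones down).
Down a minor second from Ab3: G3 (1 semitone down).
G3 down a minor second → F#3 (1 semitone).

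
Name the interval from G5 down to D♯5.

Descending from G5 to D#5 is the same interval as ascending D#5 to G5.
D to G spans four letter names (D-E-F-G), so the interval is some kind of fourth.
A perfect fourth would be 5 semitones; D#5 to G5 is 4, one semitone narrower, so the interval is diminished.

diminished fourth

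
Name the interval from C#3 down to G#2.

P4

Descending from C#3 to G#2 is the same interval as ascending G#2 to C#3.
G to C spans four letter names (G-A-B-C) — that makes it a fourth of some quality.
G#2 to C#3 is 5 semitones, matching the perfect fourth exactly, so the quality is perfect.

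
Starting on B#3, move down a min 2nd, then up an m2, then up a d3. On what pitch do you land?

D4

Down a minor second from B#3: A##3 (1 semitone down).
A minor second up from A##3 is B#3.
B#3 up a diminished third → D4 (2 semitones).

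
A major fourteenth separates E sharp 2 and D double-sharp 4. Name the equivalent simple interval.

major 7th

Take out an octave (7 from the number): 14 − 7 = 7.
Quality carries through unchanged, so the simple form is a major seventh.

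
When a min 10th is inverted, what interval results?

First reduce the compound minor tenth to its simple form, a minor third.
Inverted interval numbers add to nine, so a third pairs with a sixth (3 + 6 = 9).
And minor becomes major under inversion, so we get a major sixth.

M6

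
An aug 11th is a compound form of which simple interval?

augmented 4th

Take out an octave (7 from the number): 11 − 7 = 4.
That makes an augmented eleventh a compound augmented fourth — an octave plus an augmented fourth.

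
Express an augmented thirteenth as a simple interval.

augmented 6th

Each octave removed subtracts seven from the number: 13 − 7 = 6.
That makes an augmented thirteenth a compound augmented sixth — an octave plus an augmented sixth.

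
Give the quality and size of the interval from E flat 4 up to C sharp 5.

E to C spans six letter names (E-F-G-A-B-C): a sixth.
The major sixth is 9 semitones; here we have 10, one semitone wider: augmented.

A6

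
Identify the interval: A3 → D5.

perfect eleventh

A to D spans four letter names (A-B-C-D), plus an octave: an eleventh.
Counting semitones, A3→D5 is 17, which is the perfect eleventh.
(Equivalently, a compound perfect fourth: a perfect fourth plus an octave.)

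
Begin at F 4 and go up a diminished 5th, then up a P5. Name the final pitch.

F4 up a diminished fifth → Cb5 (6 semitones).
Up a perfect fifth from Cb5: Gb5 (7 semitones up).

G flat 5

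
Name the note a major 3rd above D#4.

Three letter names up from D: F.
A major third is 4 semitones; 4 semitones up from D#4 gives F##4.

F##4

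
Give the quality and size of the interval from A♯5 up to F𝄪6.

major sixth

A to F spans six letter names (A-B-C-D-E-F) — that makes it a sixth of some quality.
Counting semitones, A#5→F##6 is 9, which is the major sixth.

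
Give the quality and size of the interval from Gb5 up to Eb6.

G to E spans six letter names (G-A-B-C-D-E) — that makes it a sixth of some quality.
The major sixth spans 9 semitones, and Gb5 to Eb6 is exactly 9 semitones — so this is a major sixth.

major sixth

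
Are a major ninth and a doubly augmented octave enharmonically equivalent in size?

Yes

Both span 14 semitones: a major ninth and a doubly augmented octave are the same chromatic distance.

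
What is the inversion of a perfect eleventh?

P5

First reduce the compound perfect eleventh to its simple form, a perfect fourth.
The rule of nine gives the new number: 9 − 4 = 5, so a fourth becomes a fifth.
And perfect stays perfect under inversion, so we get a perfect fifth.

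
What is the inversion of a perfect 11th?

First reduce the compound perfect eleventh to its simple form, a perfect fourth.
Inverted interval numbers add to nine, so a fourth pairs with a fifth (4 + 5 = 9).
The quality also flips — perfect stays perfect — giving a perfect fifth.

P5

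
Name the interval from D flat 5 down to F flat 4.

major sixth

Descending from Db5 to Fb4 is the same interval as ascending Fb4 to Db5.
F to D spans six letter names (F-G-A-B-C-D), so the interval is some kind of sixth.
The major sixth spans 9 semitones, and Fb4 to Db5 is exactly 9 semitones — so this is a major sixth.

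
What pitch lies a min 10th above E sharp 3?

G sharp 4

Three letters up from E (plus an octave) reaches G.
A minor tenth spans 15 semitones, so from E#3 the target pitch is G#4.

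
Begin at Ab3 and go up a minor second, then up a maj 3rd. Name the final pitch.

Db4

Up a minor second from Ab3: Bbb3 (1 semitone up).
Bbb3 up a major third → Db4 (4 semitones).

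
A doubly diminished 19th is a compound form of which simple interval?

Subtracting seven from the interval number removes an octave: 19 − 14 = 5.
So a doubly diminished nineteenth is 2 octaves plus a doubly diminished fifth. The quality is unchanged.

doubly diminished fifth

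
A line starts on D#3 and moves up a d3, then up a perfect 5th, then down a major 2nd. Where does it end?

D#3 up a diminished third → F3 (2 semitones).
F3 up a perfect fifth → C4 (7 semitones).
C4 down a major second → Bb3 (2 semitones).

Bb3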